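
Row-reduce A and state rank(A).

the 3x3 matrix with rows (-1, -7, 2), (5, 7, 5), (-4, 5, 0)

rank(A) = 3

Row reduction:
R2 <- R2 - (-5)*R1:  [   0  -28   15 ]
R3 <- R3 - (4)*R1:  [  0  33  -8 ]
R3 <- R3 - (-33/28)*R2:  [      0       0  271/28 ]
Row echelon form:
[ -1   -7       2 ]
[  0  -28      15 ]
[  0    0  271/28 ]
Nonzero rows / pivot columns: 3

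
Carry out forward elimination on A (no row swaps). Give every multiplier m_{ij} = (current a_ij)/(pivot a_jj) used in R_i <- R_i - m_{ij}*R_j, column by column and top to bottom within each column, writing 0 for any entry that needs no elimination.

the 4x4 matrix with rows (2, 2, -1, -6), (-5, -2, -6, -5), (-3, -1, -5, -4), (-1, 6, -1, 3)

Forward elimination:
R2 <- R2 - (-5/2)*R1:  [     0      3  -17/2    -20 ]
R3 <- R3 - (-3/2)*R1:  [     0      2  -13/2    -13 ]
R4 <- R4 - (-1/2)*R1:  [    0     7  -3/2     0 ]
R3 <- R3 - (2/3)*R2:  [    0     0  -5/6   1/3 ]
R4 <- R4 - (7/3)*R2:  [     0      0   55/3  140/3 ]
R4 <- R4 - (-22)*R3:  [  0   0   0  54 ]
Multipliers (in order of application): m_{21} = -5/2, m_{31} = -3/2, m_{41} = -1/2, m_{32} = 2/3, m_{42} = 7/3, m_{43} = -22

multipliers: -5/2, -3/2, -1/2, 2/3, 7/3, -22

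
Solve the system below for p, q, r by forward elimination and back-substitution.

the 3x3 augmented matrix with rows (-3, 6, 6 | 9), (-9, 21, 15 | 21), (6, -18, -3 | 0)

Forward elimination on [A|b]:
R2 <- R2 - (3)*R1:  [  0   3  -3  -6 ]
R3 <- R3 - (-2)*R1:  [  0  -6   9  18 ]
R3 <- R3 - (-2)*R2:  [ 0  0  3  6 ]
Row echelon form:
[ -3  6   6  |   9 ]
[  0  3  -3  |  -6 ]
[  0  0   3  |   6 ]
Back-substitution:
r = (6) / 3 = 2
q = (-6 - (-3)*(2)) / 3 = 0
p = (9 - (6)*(0) - (6)*(2)) / -3 = 1

(1, 0, 2)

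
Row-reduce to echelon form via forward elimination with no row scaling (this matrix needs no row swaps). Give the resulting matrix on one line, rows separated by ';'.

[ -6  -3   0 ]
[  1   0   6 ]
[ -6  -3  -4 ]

REF = [-6 -3 0; 0 -1/2 6; 0 0 -4]

Forward elimination:
R2 <- R2 - (-1/6)*R1:  [    0  -1/2     6 ]
R3 <- R3 - (1)*R1:  [  0   0  -4 ]
Row echelon form:
[ -6    -3   0 ]
[  0  -1/2   6 ]
[  0     0  -4 ]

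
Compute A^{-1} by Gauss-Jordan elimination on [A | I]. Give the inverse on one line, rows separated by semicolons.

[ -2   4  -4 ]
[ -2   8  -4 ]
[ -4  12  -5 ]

Gauss-Jordan on [A | I]:
R1 <- (1/-2)*R1:  [    1    -2     2  |  -1/2     0     0 ]
R2 <- R2 - (-2)*R1:  [  0   4   0  |  -1   1   0 ]
R3 <- R3 - (-4)*R1:  [  0   4   3  |  -2   0   1 ]
R2 <- (1/4)*R2:  [    0     1     0  |  -1/4   1/4     0 ]
R1 <- R1 - (-2)*R2:  [   1    0    2  |   -1  1/2    0 ]
R3 <- R3 - (4)*R2:  [  0   0   3  |  -1  -1   1 ]
R3 <- (1/3)*R3:  [    0     0     1  |  -1/3  -1/3   1/3 ]
R1 <- R1 - (2)*R3:  [    1     0     0  |  -1/3   7/6  -2/3 ]
Right block of [I | A^{-1}] is the inverse:
[ -1/3   7/6  -2/3 ]
[ -1/4   1/4     0 ]
[ -1/3  -1/3   1/3 ]

inverse = [-1/3 7/6 -2/3; -1/4 1/4 0; -1/3 -1/3 1/3]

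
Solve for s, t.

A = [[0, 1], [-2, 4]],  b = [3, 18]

(-3, 3)

Forward elimination on [A|b]:
R1 <-> R2   (pivot in column 1 was zero)
[ -2  4  18 ]
[  0  1   3 ]
Row echelon form:
[ -2  4  |  18 ]
[  0  1  |   3 ]
Back-substitution:
t = (3) / 1 = 3
s = (18 - (4)*(3)) / -2 = -3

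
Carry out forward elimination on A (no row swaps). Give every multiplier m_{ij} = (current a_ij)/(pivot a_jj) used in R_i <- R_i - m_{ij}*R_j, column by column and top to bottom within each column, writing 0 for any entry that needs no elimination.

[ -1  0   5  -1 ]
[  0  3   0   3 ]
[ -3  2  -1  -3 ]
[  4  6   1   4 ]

Forward elimination:
R2: entry in column 1 is already 0 -> m_{21} = 0 (no row operation needed)
R3 <- R3 - (3)*R1:  [   0    2  -16    0 ]
R4 <- R4 - (-4)*R1:  [  0   6  21   0 ]
R3 <- R3 - (2/3)*R2:  [   0    0  -16   -2 ]
R4 <- R4 - (2)*R2:  [  0   0  21  -6 ]
R4 <- R4 - (-21/16)*R3:  [     0      0      0  -69/8 ]
Multipliers (in order of application): m_{21} = 0, m_{31} = 3, m_{41} = -4, m_{32} = 2/3, m_{42} = 2, m_{43} = -21/16

multipliers: 0, 3, -4, 2/3, 2, -21/16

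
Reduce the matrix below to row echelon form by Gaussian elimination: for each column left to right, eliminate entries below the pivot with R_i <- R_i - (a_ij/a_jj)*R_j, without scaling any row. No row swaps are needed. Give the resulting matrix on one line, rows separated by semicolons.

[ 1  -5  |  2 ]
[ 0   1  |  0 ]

Forward elimination:
Row echelon form:
[ 1  -5  |  2 ]
[ 0   1  |  0 ]

REF = [1 -5 2; 0 1 0]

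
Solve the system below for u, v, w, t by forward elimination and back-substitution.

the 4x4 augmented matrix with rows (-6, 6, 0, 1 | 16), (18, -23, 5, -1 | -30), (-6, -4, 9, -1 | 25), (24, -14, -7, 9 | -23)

Forward elimination on [A|b]:
R2 <- R2 - (-3)*R1:  [  0  -5   5   2  18 ]
R3 <- R3 - (1)*R1:  [   0  -10    9   -2    9 ]
R4 <- R4 - (-4)*R1:  [  0  10  -7  13  41 ]
R3 <- R3 - (2)*R2:  [   0    0   -1   -6  -27 ]
R4 <- R4 - (-2)*R2:  [  0   0   3  17  77 ]
R4 <- R4 - (-3)*R3:  [  0   0   0  -1  -4 ]
Row echelon form:
[ -6   6   0   1  |   16 ]
[  0  -5   5   2  |   18 ]
[  0   0  -1  -6  |  -27 ]
[  0   0   0  -1  |   -4 ]
Back-substitution:
t = (-4) / -1 = 4
w = (-27 - (-6)*(4)) / -1 = 3
v = (18 - (5)*(3) - (2)*(4)) / -5 = 1
u = (16 - (6)*(1) - (1)*(4)) / -6 = -1

(-1, 1, 3, 4)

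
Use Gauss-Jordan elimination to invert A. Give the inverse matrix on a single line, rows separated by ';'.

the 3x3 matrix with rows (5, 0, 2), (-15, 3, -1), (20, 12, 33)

inverse = [37/25 8/25 -2/25; 19/3 5/3 -1/3; -16/5 -4/5 1/5]

Gauss-Jordan on [A | I]:
R1 <- (1/5)*R1:  [   1    0  2/5  |  1/5    0    0 ]
R2 <- R2 - (-15)*R1:  [ 0  3  5  |  3  1  0 ]
R3 <- R3 - (20)*R1:  [  0  12  25  |  -4   0   1 ]
R2 <- (1/3)*R2:  [   0    1  5/3  |    1  1/3    0 ]
R3 <- R3 - (12)*R2:  [   0    0    5  |  -16   -4    1 ]
R3 <- (1/5)*R3:  [     0      0      1  |  -16/5   -4/5    1/5 ]
R1 <- R1 - (2/5)*R3:  [     1      0      0  |  37/25   8/25  -2/25 ]
R2 <- R2 - (5/3)*R3:  [    0     1     0  |  19/3   5/3  -1/3 ]
Right block of [I | A^{-1}] is the inverse:
[ 37/25  8/25  -2/25 ]
[  19/3   5/3   -1/3 ]
[ -16/5  -4/5    1/5 ]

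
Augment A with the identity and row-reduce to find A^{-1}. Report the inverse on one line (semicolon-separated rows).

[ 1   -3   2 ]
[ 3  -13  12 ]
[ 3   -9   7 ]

inverse = [-17/4 -3/4 5/2; -15/4 -1/4 3/2; -3 0 1]

Gauss-Jordan on [A | I]:
R2 <- R2 - (3)*R1:  [  0  -4   6  |  -3   1   0 ]
R3 <- R3 - (3)*R1:  [  0   0   1  |  -3   0   1 ]
R2 <- (1/-4)*R2:  [    0     1  -3/2  |   3/4  -1/4     0 ]
R1 <- R1 - (-3)*R2:  [    1     0  -5/2  |  13/4  -3/4     0 ]
R1 <- R1 - (-5/2)*R3:  [     1      0      0  |  -17/4   -3/4    5/2 ]
R2 <- R2 - (-3/2)*R3:  [     0      1      0  |  -15/4   -1/4    3/2 ]
Right block of [I | A^{-1}] is the inverse:
[ -17/4  -3/4  5/2 ]
[ -15/4  -1/4  3/2 ]
[    -3     0    1 ]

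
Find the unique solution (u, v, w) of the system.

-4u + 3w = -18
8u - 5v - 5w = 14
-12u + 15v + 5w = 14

(3, 4, -2)

Forward elimination on [A|b]:
R2 <- R2 - (-2)*R1:  [   0   -5    1  -22 ]
R3 <- R3 - (3)*R1:  [  0  15  -4  68 ]
R3 <- R3 - (-3)*R2:  [  0   0  -1   2 ]
Row echelon form:
[ -4   0   3  |  -18 ]
[  0  -5   1  |  -22 ]
[  0   0  -1  |    2 ]
Back-substitution:
w = (2) / -1 = -2
v = (-22 - (1)*(-2)) / -5 = 4
u = (-18 - (3)*(-2)) / -4 = 3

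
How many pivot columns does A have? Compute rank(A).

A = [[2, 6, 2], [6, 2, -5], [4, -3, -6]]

Row reduction:
R2 <- R2 - (3)*R1:  [   0  -16  -11 ]
R3 <- R3 - (2)*R1:  [   0  -15  -10 ]
R3 <- R3 - (15/16)*R2:  [    0     0  5/16 ]
Row echelon form:
[ 2    6     2 ]
[ 0  -16   -11 ]
[ 0    0  5/16 ]
Nonzero rows / pivot columns: 3

rank(A) = 3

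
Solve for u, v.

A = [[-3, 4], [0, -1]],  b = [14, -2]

(-2, 2)

Forward elimination on [A|b]:
Row echelon form:
[ -3   4  |  14 ]
[  0  -1  |  -2 ]
Back-substitution:
v = (-2) / -1 = 2
u = (14 - (4)*(2)) / -3 = -2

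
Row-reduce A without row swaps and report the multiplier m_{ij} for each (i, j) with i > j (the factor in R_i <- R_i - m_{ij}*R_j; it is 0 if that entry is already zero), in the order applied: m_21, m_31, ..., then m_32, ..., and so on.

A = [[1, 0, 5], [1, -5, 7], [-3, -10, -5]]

multipliers: 1, -3, 2

Forward elimination:
R2 <- R2 - (1)*R1:  [  0  -5   2 ]
R3 <- R3 - (-3)*R1:  [   0  -10   10 ]
R3 <- R3 - (2)*R2:  [ 0  0  6 ]
Multipliers (in order of application): m_{21} = 1, m_{31} = -3, m_{32} = 2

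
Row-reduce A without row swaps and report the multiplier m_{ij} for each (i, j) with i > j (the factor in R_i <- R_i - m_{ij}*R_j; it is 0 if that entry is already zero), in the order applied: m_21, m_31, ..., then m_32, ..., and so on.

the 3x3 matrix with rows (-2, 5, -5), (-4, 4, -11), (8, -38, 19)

Forward elimination:
R2 <- R2 - (2)*R1:  [  0  -6  -1 ]
R3 <- R3 - (-4)*R1:  [   0  -18   -1 ]
R3 <- R3 - (3)*R2:  [ 0  0  2 ]
Multipliers (in order of application): m_{21} = 2, m_{31} = -4, m_{32} = 3

multipliers: 2, -4, 3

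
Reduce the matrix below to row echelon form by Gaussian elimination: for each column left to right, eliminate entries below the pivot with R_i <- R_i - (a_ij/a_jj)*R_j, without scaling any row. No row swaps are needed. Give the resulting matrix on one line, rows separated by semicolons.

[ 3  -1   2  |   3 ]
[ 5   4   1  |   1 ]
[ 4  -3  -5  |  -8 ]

Forward elimination:
R2 <- R2 - (5/3)*R1:  [    0  17/3  -7/3    -4 ]
R3 <- R3 - (4/3)*R1:  [     0   -5/3  -23/3    -12 ]
R3 <- R3 - (-5/17)*R2:  [       0        0  -142/17  -224/17 ]
Row echelon form:
[ 3    -1        2  |        3 ]
[ 0  17/3     -7/3  |       -4 ]
[ 0     0  -142/17  |  -224/17 ]

REF = [3 -1 2 3; 0 17/3 -7/3 -4; 0 0 -142/17 -224/17]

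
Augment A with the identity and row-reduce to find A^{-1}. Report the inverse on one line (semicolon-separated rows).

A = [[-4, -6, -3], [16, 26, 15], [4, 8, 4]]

inverse = [-1 0 -3/4; -1/4 -1/4 3/4; 3/2 1/2 -1/2]

Gauss-Jordan on [A | I]:
R1 <- (1/-4)*R1:  [    1   3/2   3/4  |  -1/4     0     0 ]
R2 <- R2 - (16)*R1:  [ 0  2  3  |  4  1  0 ]
R3 <- R3 - (4)*R1:  [ 0  2  1  |  1  0  1 ]
R2 <- (1/2)*R2:  [   0    1  3/2  |    2  1/2    0 ]
R1 <- R1 - (3/2)*R2:  [     1      0   -3/2  |  -13/4   -3/4      0 ]
R3 <- R3 - (2)*R2:  [  0   0  -2  |  -3  -1   1 ]
R3 <- (1/-2)*R3:  [    0     0     1  |   3/2   1/2  -1/2 ]
R1 <- R1 - (-3/2)*R3:  [    1     0     0  |    -1     0  -3/4 ]
R2 <- R2 - (3/2)*R3:  [    0     1     0  |  -1/4  -1/4   3/4 ]
Right block of [I | A^{-1}] is the inverse:
[   -1     0  -3/4 ]
[ -1/4  -1/4   3/4 ]
[  3/2   1/2  -1/2 ]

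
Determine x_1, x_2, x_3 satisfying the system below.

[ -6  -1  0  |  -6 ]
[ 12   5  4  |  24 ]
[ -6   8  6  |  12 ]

Forward elimination on [A|b]:
R2 <- R2 - (-2)*R1:  [  0   3   4  12 ]
R3 <- R3 - (1)*R1:  [  0   9   6  18 ]
R3 <- R3 - (3)*R2:  [   0    0   -6  -18 ]
Row echelon form:
[ -6  -1   0  |   -6 ]
[  0   3   4  |   12 ]
[  0   0  -6  |  -18 ]
Back-substitution:
x_3 = (-18) / -6 = 3
x_2 = (12 - (4)*(3)) / 3 = 0
x_1 = (-6 - (-1)*(0)) / -6 = 1

(1, 0, 3)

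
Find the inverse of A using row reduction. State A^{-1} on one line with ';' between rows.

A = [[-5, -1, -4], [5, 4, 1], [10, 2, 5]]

inverse = [2/5 -1/15 1/3; -1/3 1/3 -1/3; -2/3 0 -1/3]

Gauss-Jordan on [A | I]:
R1 <- (1/-5)*R1:  [    1   1/5   4/5  |  -1/5     0     0 ]
R2 <- R2 - (5)*R1:  [  0   3  -3  |   1   1   0 ]
R3 <- R3 - (10)*R1:  [  0   0  -3  |   2   0   1 ]
R2 <- (1/3)*R2:  [   0    1   -1  |  1/3  1/3    0 ]
R1 <- R1 - (1/5)*R2:  [     1      0      1  |  -4/15  -1/15      0 ]
R3 <- (1/-3)*R3:  [    0     0     1  |  -2/3     0  -1/3 ]
R1 <- R1 - (1)*R3:  [     1      0      0  |    2/5  -1/15    1/3 ]
R2 <- R2 - (-1)*R3:  [    0     1     0  |  -1/3   1/3  -1/3 ]
Right block of [I | A^{-1}] is the inverse:
[  2/5  -1/15   1/3 ]
[ -1/3    1/3  -1/3 ]
[ -2/3      0  -1/3 ]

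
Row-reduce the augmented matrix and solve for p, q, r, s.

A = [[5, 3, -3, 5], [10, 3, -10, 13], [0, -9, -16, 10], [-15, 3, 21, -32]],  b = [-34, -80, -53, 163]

(3, -5, 3, -5)

Forward elimination on [A|b]:
R2 <- R2 - (2)*R1:  [   0   -3   -4    3  -12 ]
R4 <- R4 - (-3)*R1:  [   0   12   12  -17   61 ]
R3 <- R3 - (3)*R2:  [   0    0   -4    1  -17 ]
R4 <- R4 - (-4)*R2:  [  0   0  -4  -5  13 ]
R4 <- R4 - (1)*R3:  [  0   0   0  -6  30 ]
Row echelon form:
[ 5   3  -3   5  |  -34 ]
[ 0  -3  -4   3  |  -12 ]
[ 0   0  -4   1  |  -17 ]
[ 0   0   0  -6  |   30 ]
Back-substitution:
s = (30) / -6 = -5
r = (-17 - (1)*(-5)) / -4 = 3
q = (-12 - (-4)*(3) - (3)*(-5)) / -3 = -5
p = (-34 - (3)*(-5) - (-3)*(3) - (5)*(-5)) / 5 = 3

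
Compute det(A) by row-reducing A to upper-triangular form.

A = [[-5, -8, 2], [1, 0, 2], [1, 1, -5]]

det(A) = -44

Forward elimination:
R2 <- R2 - (-1/5)*R1:  [    0  -8/5  12/5 ]
R3 <- R3 - (-1/5)*R1:  [     0   -3/5  -23/5 ]
R3 <- R3 - (3/8)*R2:  [     0      0  -11/2 ]
Upper-triangular form:
[ -5    -8      2 ]
[  0  -8/5   12/5 ]
[  0     0  -11/2 ]
det(A) = (-1)^0 * (-5) * (-8/5) * (-11/2) = -44  (0 row swaps -> sign +1)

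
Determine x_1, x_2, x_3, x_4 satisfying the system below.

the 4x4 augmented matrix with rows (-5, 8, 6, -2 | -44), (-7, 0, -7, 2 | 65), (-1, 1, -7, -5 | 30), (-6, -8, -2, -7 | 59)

Forward elimination on [A|b]:
R2 <- R2 - (7/5)*R1:  [     0  -56/5  -77/5   24/5  633/5 ]
R3 <- R3 - (1/5)*R1:  [     0   -3/5  -41/5  -23/5  194/5 ]
R4 <- R4 - (6/5)*R1:  [     0  -88/5  -46/5  -23/5  559/5 ]
R3 <- R3 - (3/56)*R2:  [       0        0    -59/8    -34/7  1793/56 ]
R4 <- R4 - (11/7)*R2:  [      0       0      15   -85/7  -610/7 ]
R4 <- R4 - (-120/59)*R3:  [         0          0          0  -9095/413  -9095/413 ]
Row echelon form:
[ -5      8      6         -2  |        -44 ]
[  0  -56/5  -77/5       24/5  |      633/5 ]
[  0      0  -59/8      -34/7  |    1793/56 ]
[  0      0      0  -9095/413  |  -9095/413 ]
Back-substitution:
x_4 = (-9095/413) / (-9095/413) = 1
x_3 = (1793/56 - (-34/7)*(1)) / (-59/8) = -5
x_2 = (633/5 - (-77/5)*(-5) - (24/5)*(1)) / (-56/5) = -4
x_1 = (-44 - (8)*(-4) - (6)*(-5) - (-2)*(1)) / -5 = -4

(-4, -4, -5, 1)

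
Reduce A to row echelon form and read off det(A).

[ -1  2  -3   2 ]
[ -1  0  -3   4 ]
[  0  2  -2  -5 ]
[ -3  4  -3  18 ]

det(A) = -4

Forward elimination:
R2 <- R2 - (1)*R1:  [  0  -2   0   2 ]
R4 <- R4 - (3)*R1:  [  0  -2   6  12 ]
R3 <- R3 - (-1)*R2:  [  0   0  -2  -3 ]
R4 <- R4 - (1)*R2:  [  0   0   6  10 ]
R4 <- R4 - (-3)*R3:  [ 0  0  0  1 ]
Upper-triangular form:
[ -1   2  -3   2 ]
[  0  -2   0   2 ]
[  0   0  -2  -3 ]
[  0   0   0   1 ]
det(A) = (-1)^0 * (-1) * (-2) * (-2) * (1) = -4  (0 row swaps -> sign +1)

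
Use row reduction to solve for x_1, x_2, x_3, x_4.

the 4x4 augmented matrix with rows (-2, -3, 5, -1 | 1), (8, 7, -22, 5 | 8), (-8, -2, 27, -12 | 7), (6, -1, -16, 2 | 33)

(4, -3, -1, -5)

Forward elimination on [A|b]:
R2 <- R2 - (-4)*R1:  [  0  -5  -2   1  12 ]
R3 <- R3 - (4)*R1:  [  0  10   7  -8   3 ]
R4 <- R4 - (-3)*R1:  [   0  -10   -1   -1   36 ]
R3 <- R3 - (-2)*R2:  [  0   0   3  -6  27 ]
R4 <- R4 - (2)*R2:  [  0   0   3  -3  12 ]
R4 <- R4 - (1)*R3:  [   0    0    0    3  -15 ]
Row echelon form:
[ -2  -3   5  -1  |    1 ]
[  0  -5  -2   1  |   12 ]
[  0   0   3  -6  |   27 ]
[  0   0   0   3  |  -15 ]
Back-substitution:
x_4 = (-15) / 3 = -5
x_3 = (27 - (-6)*(-5)) / 3 = -1
x_2 = (12 - (-2)*(-1) - (1)*(-5)) / -5 = -3
x_1 = (1 - (-3)*(-3) - (5)*(-1) - (-1)*(-5)) / -2 = 4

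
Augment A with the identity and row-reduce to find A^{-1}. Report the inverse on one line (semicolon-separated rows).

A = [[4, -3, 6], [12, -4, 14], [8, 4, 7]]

inverse = [-7/5 3/4 -3/10; 7/15 -1/3 4/15; 4/3 -2/3 1/3]

Gauss-Jordan on [A | I]:
R1 <- (1/4)*R1:  [    1  -3/4   3/2  |   1/4     0     0 ]
R2 <- R2 - (12)*R1:  [  0   5  -4  |  -3   1   0 ]
R3 <- R3 - (8)*R1:  [  0  10  -5  |  -2   0   1 ]
R2 <- (1/5)*R2:  [    0     1  -4/5  |  -3/5   1/5     0 ]
R1 <- R1 - (-3/4)*R2:  [    1     0  9/10  |  -1/5  3/20     0 ]
R3 <- R3 - (10)*R2:  [  0   0   3  |   4  -2   1 ]
R3 <- (1/3)*R3:  [    0     0     1  |   4/3  -2/3   1/3 ]
R1 <- R1 - (9/10)*R3:  [     1      0      0  |   -7/5    3/4  -3/10 ]
R2 <- R2 - (-4/5)*R3:  [    0     1     0  |  7/15  -1/3  4/15 ]
Right block of [I | A^{-1}] is the inverse:
[ -7/5   3/4  -3/10 ]
[ 7/15  -1/3   4/15 ]
[  4/3  -2/3    1/3 ]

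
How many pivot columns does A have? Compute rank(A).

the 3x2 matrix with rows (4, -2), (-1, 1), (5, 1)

Row reduction:
R2 <- R2 - (-1/4)*R1:  [   0  1/2 ]
R3 <- R3 - (5/4)*R1:  [   0  7/2 ]
R3 <- R3 - (7)*R2:  [ 0  0 ]
Row echelon form:
[ 4   -2 ]
[ 0  1/2 ]
[ 0    0 ]
Nonzero rows / pivot columns: 2

rank(A) = 2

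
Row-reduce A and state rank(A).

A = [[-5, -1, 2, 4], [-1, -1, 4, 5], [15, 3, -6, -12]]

Row reduction:
R2 <- R2 - (1/5)*R1:  [    0  -4/5  18/5  21/5 ]
R3 <- R3 - (-3)*R1:  [ 0  0  0  0 ]
Row echelon form:
[ -5    -1     2     4 ]
[  0  -4/5  18/5  21/5 ]
[  0     0     0     0 ]
Nonzero rows / pivot columns: 2

rank(A) = 2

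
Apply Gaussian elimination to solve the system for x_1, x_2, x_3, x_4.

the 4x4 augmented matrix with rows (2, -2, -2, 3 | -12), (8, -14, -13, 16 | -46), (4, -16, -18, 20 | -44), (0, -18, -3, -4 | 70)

(-3, -3, 0, -4)

Forward elimination on [A|b]:
R2 <- R2 - (4)*R1:  [  0  -6  -5   4   2 ]
R3 <- R3 - (2)*R1:  [   0  -12  -14   14  -20 ]
R3 <- R3 - (2)*R2:  [   0    0   -4    6  -24 ]
R4 <- R4 - (3)*R2:  [   0    0   12  -16   64 ]
R4 <- R4 - (-3)*R3:  [  0   0   0   2  -8 ]
Row echelon form:
[ 2  -2  -2  3  |  -12 ]
[ 0  -6  -5  4  |    2 ]
[ 0   0  -4  6  |  -24 ]
[ 0   0   0  2  |   -8 ]
Back-substitution:
x_4 = (-8) / 2 = -4
x_3 = (-24 - (6)*(-4)) / -4 = 0
x_2 = (2 - (-5)*(0) - (4)*(-4)) / -6 = -3
x_1 = (-12 - (-2)*(-3) - (-2)*(0) - (3)*(-4)) / 2 = -3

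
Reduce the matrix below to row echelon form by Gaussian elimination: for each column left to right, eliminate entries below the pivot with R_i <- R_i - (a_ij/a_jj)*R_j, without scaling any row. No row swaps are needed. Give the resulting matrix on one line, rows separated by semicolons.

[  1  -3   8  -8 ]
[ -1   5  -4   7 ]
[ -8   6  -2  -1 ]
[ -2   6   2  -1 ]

REF = [1 -3 8 -8; 0 2 4 -1; 0 0 98 -74; 0 0 0 -167/49]

Forward elimination:
R2 <- R2 - (-1)*R1:  [  0   2   4  -1 ]
R3 <- R3 - (-8)*R1:  [   0  -18   62  -65 ]
R4 <- R4 - (-2)*R1:  [   0    0   18  -17 ]
R3 <- R3 - (-9)*R2:  [   0    0   98  -74 ]
R4 <- R4 - (9/49)*R3:  [       0        0        0  -167/49 ]
Row echelon form:
[ 1  -3   8       -8 ]
[ 0   2   4       -1 ]
[ 0   0  98      -74 ]
[ 0   0   0  -167/49 ]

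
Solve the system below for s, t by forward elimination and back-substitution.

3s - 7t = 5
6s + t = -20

(-3, -2)

Forward elimination on [A|b]:
R2 <- R2 - (2)*R1:  [   0   15  -30 ]
Row echelon form:
[ 3  -7  |    5 ]
[ 0  15  |  -30 ]
Back-substitution:
t = (-30) / 15 = -2
s = (5 - (-7)*(-2)) / 3 = -3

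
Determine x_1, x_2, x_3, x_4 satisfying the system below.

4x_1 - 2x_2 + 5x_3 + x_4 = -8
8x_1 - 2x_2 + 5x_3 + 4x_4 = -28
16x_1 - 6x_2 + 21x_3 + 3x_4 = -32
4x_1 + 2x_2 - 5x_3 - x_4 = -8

Forward elimination on [A|b]:
R2 <- R2 - (2)*R1:  [   0    2   -5    2  -12 ]
R3 <- R3 - (4)*R1:  [  0   2   1  -1   0 ]
R4 <- R4 - (1)*R1:  [   0    4  -10   -2    0 ]
R3 <- R3 - (1)*R2:  [  0   0   6  -3  12 ]
R4 <- R4 - (2)*R2:  [  0   0   0  -6  24 ]
Row echelon form:
[ 4  -2   5   1  |   -8 ]
[ 0   2  -5   2  |  -12 ]
[ 0   0   6  -3  |   12 ]
[ 0   0   0  -6  |   24 ]
Back-substitution:
x_4 = (24) / -6 = -4
x_3 = (12 - (-3)*(-4)) / 6 = 0
x_2 = (-12 - (-5)*(0) - (2)*(-4)) / 2 = -2
x_1 = (-8 - (-2)*(-2) - (5)*(0) - (1)*(-4)) / 4 = -2

(-2, -2, 0, -4)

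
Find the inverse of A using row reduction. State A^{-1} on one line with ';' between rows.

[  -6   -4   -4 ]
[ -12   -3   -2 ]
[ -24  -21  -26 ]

Gauss-Jordan on [A | I]:
R1 <- (1/-6)*R1:  [    1   2/3   2/3  |  -1/6     0     0 ]
R2 <- R2 - (-12)*R1:  [  0   5   6  |  -2   1   0 ]
R3 <- R3 - (-24)*R1:  [   0   -5  -10  |   -4    0    1 ]
R2 <- (1/5)*R2:  [    0     1   6/5  |  -2/5   1/5     0 ]
R1 <- R1 - (2/3)*R2:  [     1      0  -2/15  |   1/10  -2/15      0 ]
R3 <- R3 - (-5)*R2:  [  0   0  -4  |  -6   1   1 ]
R3 <- (1/-4)*R3:  [    0     0     1  |   3/2  -1/4  -1/4 ]
R1 <- R1 - (-2/15)*R3:  [     1      0      0  |   3/10   -1/6  -1/30 ]
R2 <- R2 - (6/5)*R3:  [     0      1      0  |  -11/5    1/2   3/10 ]
Right block of [I | A^{-1}] is the inverse:
[  3/10  -1/6  -1/30 ]
[ -11/5   1/2   3/10 ]
[   3/2  -1/4   -1/4 ]

inverse = [3/10 -1/6 -1/30; -11/5 1/2 3/10; 3/2 -1/4 -1/4]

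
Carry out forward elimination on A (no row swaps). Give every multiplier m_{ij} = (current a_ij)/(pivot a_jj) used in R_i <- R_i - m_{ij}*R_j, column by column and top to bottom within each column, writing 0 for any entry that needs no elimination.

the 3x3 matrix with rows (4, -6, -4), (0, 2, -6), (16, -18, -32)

multipliers: 0, 4, 3

Forward elimination:
R2: entry in column 1 is already 0 -> m_{21} = 0 (no row operation needed)
R3 <- R3 - (4)*R1:  [   0    6  -16 ]
R3 <- R3 - (3)*R2:  [ 0  0  2 ]
Multipliers (in order of application): m_{21} = 0, m_{31} = 4, m_{32} = 3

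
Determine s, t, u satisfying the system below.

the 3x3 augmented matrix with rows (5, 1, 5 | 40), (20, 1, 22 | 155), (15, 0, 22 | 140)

(2, 5, 5)

Forward elimination on [A|b]:
R2 <- R2 - (4)*R1:  [  0  -3   2  -5 ]
R3 <- R3 - (3)*R1:  [  0  -3   7  20 ]
R3 <- R3 - (1)*R2:  [  0   0   5  25 ]
Row echelon form:
[ 5   1  5  |  40 ]
[ 0  -3  2  |  -5 ]
[ 0   0  5  |  25 ]
Back-substitution:
u = (25) / 5 = 5
t = (-5 - (2)*(5)) / -3 = 5
s = (40 - (1)*(5) - (5)*(5)) / 5 = 2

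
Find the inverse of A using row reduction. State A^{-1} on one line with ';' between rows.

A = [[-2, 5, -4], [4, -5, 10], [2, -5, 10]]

Gauss-Jordan on [A | I]:
R1 <- (1/-2)*R1:  [    1  -5/2     2  |  -1/2     0     0 ]
R2 <- R2 - (4)*R1:  [ 0  5  2  |  2  1  0 ]
R3 <- R3 - (2)*R1:  [ 0  0  6  |  1  0  1 ]
R2 <- (1/5)*R2:  [   0    1  2/5  |  2/5  1/5    0 ]
R1 <- R1 - (-5/2)*R2:  [   1    0    3  |  1/2  1/2    0 ]
R3 <- (1/6)*R3:  [   0    0    1  |  1/6    0  1/6 ]
R1 <- R1 - (3)*R3:  [    1     0     0  |     0   1/2  -1/2 ]
R2 <- R2 - (2/5)*R3:  [     0      1      0  |    1/3    1/5  -1/15 ]
Right block of [I | A^{-1}] is the inverse:
[   0  1/2   -1/2 ]
[ 1/3  1/5  -1/15 ]
[ 1/6    0    1/6 ]

inverse = [0 1/2 -1/2; 1/3 1/5 -1/15; 1/6 0 1/6]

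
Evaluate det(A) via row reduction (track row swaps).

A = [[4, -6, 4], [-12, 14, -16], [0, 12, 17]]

Forward elimination:
R2 <- R2 - (-3)*R1:  [  0  -4  -4 ]
R3 <- R3 - (-3)*R2:  [ 0  0  5 ]
Upper-triangular form:
[ 4  -6   4 ]
[ 0  -4  -4 ]
[ 0   0   5 ]
det(A) = (-1)^0 * (4) * (-4) * (5) = -80  (0 row swaps -> sign +1)

det(A) = -80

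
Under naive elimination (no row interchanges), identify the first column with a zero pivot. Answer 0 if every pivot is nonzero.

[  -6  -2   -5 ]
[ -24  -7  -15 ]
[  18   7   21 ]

Naive forward elimination:
R2 <- R2 - (4)*R1:  [ 0  1  5 ]
R3 <- R3 - (-3)*R1:  [ 0  1  6 ]
R3 <- R3 - (1)*R2:  [ 0  0  1 ]
All pivots nonzero; naive elimination completes without hitting a zero pivot.

first zero-pivot column = 0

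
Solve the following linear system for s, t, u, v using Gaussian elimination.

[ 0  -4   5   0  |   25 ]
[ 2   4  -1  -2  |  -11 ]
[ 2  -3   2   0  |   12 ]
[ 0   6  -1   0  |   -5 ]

Forward elimination on [A|b]:
R1 <-> R2   (pivot in column 1 was zero)
[ 2   4  -1  -2  -11 ]
[ 0  -4   5   0   25 ]
[ 2  -3   2   0   12 ]
[ 0   6  -1   0   -5 ]
R3 <- R3 - (1)*R1:  [  0  -7   3   2  23 ]
R3 <- R3 - (7/4)*R2:  [     0      0  -23/4      2  -83/4 ]
R4 <- R4 - (-3/2)*R2:  [    0     0  13/2     0  65/2 ]
R4 <- R4 - (-26/23)*R3:  [      0       0       0   52/23  208/23 ]
Row echelon form:
[ 2   4     -1     -2  |     -11 ]
[ 0  -4      5      0  |      25 ]
[ 0   0  -23/4      2  |   -83/4 ]
[ 0   0      0  52/23  |  208/23 ]
Back-substitution:
v = (208/23) / (52/23) = 4
u = (-83/4 - (2)*(4)) / (-23/4) = 5
t = (25 - (5)*(5)) / -4 = 0
s = (-11 - (4)*(0) - (-1)*(5) - (-2)*(4)) / 2 = 1

(1, 0, 5, 4)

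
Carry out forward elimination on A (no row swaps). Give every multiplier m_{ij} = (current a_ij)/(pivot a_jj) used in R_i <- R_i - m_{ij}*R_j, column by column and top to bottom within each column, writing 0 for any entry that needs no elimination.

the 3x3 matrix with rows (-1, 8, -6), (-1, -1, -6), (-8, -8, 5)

multipliers: 1, 8, 8

Forward elimination:
R2 <- R2 - (1)*R1:  [  0  -9   0 ]
R3 <- R3 - (8)*R1:  [   0  -72   53 ]
R3 <- R3 - (8)*R2:  [  0   0  53 ]
Multipliers (in order of application): m_{21} = 1, m_{31} = 8, m_{32} = 8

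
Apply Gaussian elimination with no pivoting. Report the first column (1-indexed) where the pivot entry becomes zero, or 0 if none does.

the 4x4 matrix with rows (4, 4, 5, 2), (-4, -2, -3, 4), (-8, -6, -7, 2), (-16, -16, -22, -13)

first zero-pivot column = 0

Naive forward elimination:
R2 <- R2 - (-1)*R1:  [ 0  2  2  6 ]
R3 <- R3 - (-2)*R1:  [ 0  2  3  6 ]
R4 <- R4 - (-4)*R1:  [  0   0  -2  -5 ]
R3 <- R3 - (1)*R2:  [ 0  0  1  0 ]
R4 <- R4 - (-2)*R3:  [  0   0   0  -5 ]
All pivots nonzero; naive elimination completes without hitting a zero pivot.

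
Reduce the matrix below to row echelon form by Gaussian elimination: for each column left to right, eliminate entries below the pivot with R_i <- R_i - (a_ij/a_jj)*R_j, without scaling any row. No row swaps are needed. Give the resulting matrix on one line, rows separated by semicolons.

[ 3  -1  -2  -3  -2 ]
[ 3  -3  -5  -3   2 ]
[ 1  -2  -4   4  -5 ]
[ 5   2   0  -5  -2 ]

Forward elimination:
R2 <- R2 - (1)*R1:  [  0  -2  -3   0   4 ]
R3 <- R3 - (1/3)*R1:  [     0   -5/3  -10/3      5  -13/3 ]
R4 <- R4 - (5/3)*R1:  [    0  11/3  10/3     0   4/3 ]
R3 <- R3 - (5/6)*R2:  [     0      0   -5/6      5  -23/3 ]
R4 <- R4 - (-11/6)*R2:  [     0      0  -13/6      0   26/3 ]
R4 <- R4 - (13/5)*R3:  [     0      0      0    -13  143/5 ]
Row echelon form:
[ 3  -1    -2   -3     -2 ]
[ 0  -2    -3    0      4 ]
[ 0   0  -5/6    5  -23/3 ]
[ 0   0     0  -13  143/5 ]

REF = [3 -1 -2 -3 -2; 0 -2 -3 0 4; 0 0 -5/6 5 -23/3; 0 0 0 -13 143/5]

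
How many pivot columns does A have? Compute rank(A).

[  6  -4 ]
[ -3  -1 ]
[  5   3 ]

Row reduction:
R2 <- R2 - (-1/2)*R1:  [  0  -3 ]
R3 <- R3 - (5/6)*R1:  [    0  19/3 ]
R3 <- R3 - (-19/9)*R2:  [ 0  0 ]
Row echelon form:
[ 6  -4 ]
[ 0  -3 ]
[ 0   0 ]
Nonzero rows / pivot columns: 2

rank(A) = 2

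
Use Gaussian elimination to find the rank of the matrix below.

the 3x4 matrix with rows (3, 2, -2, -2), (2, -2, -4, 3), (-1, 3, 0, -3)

rank(A) = 3

Row reduction:
R2 <- R2 - (2/3)*R1:  [     0  -10/3   -8/3   13/3 ]
R3 <- R3 - (-1/3)*R1:  [     0   11/3   -2/3  -11/3 ]
R3 <- R3 - (-11/10)*R2:  [     0      0  -18/5  11/10 ]
Row echelon form:
[ 3      2     -2     -2 ]
[ 0  -10/3   -8/3   13/3 ]
[ 0      0  -18/5  11/10 ]
Nonzero rows / pivot columns: 3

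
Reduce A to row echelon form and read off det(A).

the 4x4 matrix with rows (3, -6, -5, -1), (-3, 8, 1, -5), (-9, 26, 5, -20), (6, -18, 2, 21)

det(A) = 180

Forward elimination:
R2 <- R2 - (-1)*R1:  [  0   2  -4  -6 ]
R3 <- R3 - (-3)*R1:  [   0    8  -10  -23 ]
R4 <- R4 - (2)*R1:  [  0  -6  12  23 ]
R3 <- R3 - (4)*R2:  [ 0  0  6  1 ]
R4 <- R4 - (-3)*R2:  [ 0  0  0  5 ]
Upper-triangular form:
[ 3  -6  -5  -1 ]
[ 0   2  -4  -6 ]
[ 0   0   6   1 ]
[ 0   0   0   5 ]
det(A) = (-1)^0 * (3) * (2) * (6) * (5) = 180  (0 row swaps -> sign +1)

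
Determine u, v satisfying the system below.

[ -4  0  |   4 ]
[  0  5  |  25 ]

Forward elimination on [A|b]:
Row echelon form:
[ -4  0  |   4 ]
[  0  5  |  25 ]
Back-substitution:
v = (25) / 5 = 5
u = (4) / -4 = -1

(-1, 5)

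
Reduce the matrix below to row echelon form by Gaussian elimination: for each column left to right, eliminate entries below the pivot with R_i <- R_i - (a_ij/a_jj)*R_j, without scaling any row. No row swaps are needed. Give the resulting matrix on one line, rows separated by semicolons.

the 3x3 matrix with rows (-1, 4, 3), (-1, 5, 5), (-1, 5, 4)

Forward elimination:
R2 <- R2 - (1)*R1:  [ 0  1  2 ]
R3 <- R3 - (1)*R1:  [ 0  1  1 ]
R3 <- R3 - (1)*R2:  [  0   0  -1 ]
Row echelon form:
[ -1  4   3 ]
[  0  1   2 ]
[  0  0  -1 ]

REF = [-1 4 3; 0 1 2; 0 0 -1]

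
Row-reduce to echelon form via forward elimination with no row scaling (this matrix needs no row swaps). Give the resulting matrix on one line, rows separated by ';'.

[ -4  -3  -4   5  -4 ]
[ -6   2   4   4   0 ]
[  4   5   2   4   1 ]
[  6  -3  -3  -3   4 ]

REF = [-4 -3 -4 5 -4; 0 13/2 10 -7/2 6; 0 0 -66/13 131/13 -63/13; 0 0 0 11/2 5/2]

Forward elimination:
R2 <- R2 - (3/2)*R1:  [    0  13/2    10  -7/2     6 ]
R3 <- R3 - (-1)*R1:  [  0   2  -2   9  -3 ]
R4 <- R4 - (-3/2)*R1:  [     0  -15/2     -9    9/2     -2 ]
R3 <- R3 - (4/13)*R2:  [      0       0  -66/13  131/13  -63/13 ]
R4 <- R4 - (-15/13)*R2:  [     0      0  33/13   6/13  64/13 ]
R4 <- R4 - (-1/2)*R3:  [    0     0     0  11/2   5/2 ]
Row echelon form:
[ -4    -3      -4       5      -4 ]
[  0  13/2      10    -7/2       6 ]
[  0     0  -66/13  131/13  -63/13 ]
[  0     0       0    11/2     5/2 ]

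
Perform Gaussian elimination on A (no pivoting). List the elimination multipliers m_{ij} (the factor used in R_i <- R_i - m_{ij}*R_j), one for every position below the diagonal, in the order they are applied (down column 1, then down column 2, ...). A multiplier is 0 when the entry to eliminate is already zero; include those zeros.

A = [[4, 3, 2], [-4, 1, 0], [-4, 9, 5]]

Forward elimination:
R2 <- R2 - (-1)*R1:  [ 0  4  2 ]
R3 <- R3 - (-1)*R1:  [  0  12   7 ]
R3 <- R3 - (3)*R2:  [ 0  0  1 ]
Multipliers (in order of application): m_{21} = -1, m_{31} = -1, m_{32} = 3

multipliers: -1, -1, 3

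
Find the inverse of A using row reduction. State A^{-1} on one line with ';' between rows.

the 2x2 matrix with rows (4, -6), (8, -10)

Gauss-Jordan on [A | I]:
R1 <- (1/4)*R1:  [    1  -3/2  |   1/4     0 ]
R2 <- R2 - (8)*R1:  [  0   2  |  -2   1 ]
R2 <- (1/2)*R2:  [   0    1  |   -1  1/2 ]
R1 <- R1 - (-3/2)*R2:  [    1     0  |  -5/4   3/4 ]
Right block of [I | A^{-1}] is the inverse:
[ -5/4  3/4 ]
[   -1  1/2 ]

inverse = [-5/4 3/4; -1 1/2]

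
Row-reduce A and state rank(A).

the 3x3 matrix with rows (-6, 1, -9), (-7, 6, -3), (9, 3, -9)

rank(A) = 3

Row reduction:
R2 <- R2 - (7/6)*R1:  [    0  29/6  15/2 ]
R3 <- R3 - (-3/2)*R1:  [     0    9/2  -45/2 ]
R3 <- R3 - (27/29)*R2:  [       0        0  -855/29 ]
Row echelon form:
[ -6     1       -9 ]
[  0  29/6     15/2 ]
[  0     0  -855/29 ]
Nonzero rows / pivot columns: 3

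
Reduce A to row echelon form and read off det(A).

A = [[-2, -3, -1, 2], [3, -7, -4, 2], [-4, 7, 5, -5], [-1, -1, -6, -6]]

det(A) = -564

Forward elimination:
R2 <- R2 - (-3/2)*R1:  [     0  -23/2  -11/2      5 ]
R3 <- R3 - (2)*R1:  [  0  13   7  -9 ]
R4 <- R4 - (1/2)*R1:  [     0    1/2  -11/2     -7 ]
R3 <- R3 - (-26/23)*R2:  [      0       0   18/23  -77/23 ]
R4 <- R4 - (-1/23)*R2:  [       0        0  -132/23  -156/23 ]
R4 <- R4 - (-22/3)*R3:  [     0      0      0  -94/3 ]
Upper-triangular form:
[ -2     -3     -1       2 ]
[  0  -23/2  -11/2       5 ]
[  0      0  18/23  -77/23 ]
[  0      0      0   -94/3 ]
det(A) = (-1)^0 * (-2) * (-23/2) * (18/23) * (-94/3) = -564  (0 row swaps -> sign +1)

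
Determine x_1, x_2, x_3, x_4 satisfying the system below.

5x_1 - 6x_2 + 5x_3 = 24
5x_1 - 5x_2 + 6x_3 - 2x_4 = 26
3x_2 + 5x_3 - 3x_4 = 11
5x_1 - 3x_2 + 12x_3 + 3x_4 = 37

(-4, -4, 4, -1)

Forward elimination on [A|b]:
R2 <- R2 - (1)*R1:  [  0   1   1  -2   2 ]
R4 <- R4 - (1)*R1:  [  0   3   7   3  13 ]
R3 <- R3 - (3)*R2:  [ 0  0  2  3  5 ]
R4 <- R4 - (3)*R2:  [ 0  0  4  9  7 ]
R4 <- R4 - (2)*R3:  [  0   0   0   3  -3 ]
Row echelon form:
[ 5  -6  5   0  |  24 ]
[ 0   1  1  -2  |   2 ]
[ 0   0  2   3  |   5 ]
[ 0   0  0   3  |  -3 ]
Back-substitution:
x_4 = (-3) / 3 = -1
x_3 = (5 - (3)*(-1)) / 2 = 4
x_2 = (2 - (1)*(4) - (-2)*(-1)) / 1 = -4
x_1 = (24 - (-6)*(-4) - (5)*(4)) / 5 = -4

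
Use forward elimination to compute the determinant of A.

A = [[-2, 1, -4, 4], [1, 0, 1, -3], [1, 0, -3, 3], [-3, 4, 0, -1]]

Forward elimination:
R2 <- R2 - (-1/2)*R1:  [   0  1/2   -1   -1 ]
R3 <- R3 - (-1/2)*R1:  [   0  1/2   -5    5 ]
R4 <- R4 - (3/2)*R1:  [   0  5/2    6   -7 ]
R3 <- R3 - (1)*R2:  [  0   0  -4   6 ]
R4 <- R4 - (5)*R2:  [  0   0  11  -2 ]
R4 <- R4 - (-11/4)*R3:  [    0     0     0  29/2 ]
Upper-triangular form:
[ -2    1  -4     4 ]
[  0  1/2  -1    -1 ]
[  0    0  -4     6 ]
[  0    0   0  29/2 ]
det(A) = (-1)^0 * (-2) * (1/2) * (-4) * (29/2) = 58  (0 row swaps -> sign +1)

det(A) = 58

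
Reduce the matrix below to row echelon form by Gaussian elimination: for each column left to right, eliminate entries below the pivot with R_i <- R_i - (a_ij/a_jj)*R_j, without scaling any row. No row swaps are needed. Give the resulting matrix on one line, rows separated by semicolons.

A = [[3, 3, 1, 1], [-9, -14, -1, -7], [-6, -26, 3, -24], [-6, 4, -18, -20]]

Forward elimination:
R2 <- R2 - (-3)*R1:  [  0  -5   2  -4 ]
R3 <- R3 - (-2)*R1:  [   0  -20    5  -22 ]
R4 <- R4 - (-2)*R1:  [   0   10  -16  -18 ]
R3 <- R3 - (4)*R2:  [  0   0  -3  -6 ]
R4 <- R4 - (-2)*R2:  [   0    0  -12  -26 ]
R4 <- R4 - (4)*R3:  [  0   0   0  -2 ]
Row echelon form:
[ 3   3   1   1 ]
[ 0  -5   2  -4 ]
[ 0   0  -3  -6 ]
[ 0   0   0  -2 ]

REF = [3 3 1 1; 0 -5 2 -4; 0 0 -3 -6; 0 0 0 -2]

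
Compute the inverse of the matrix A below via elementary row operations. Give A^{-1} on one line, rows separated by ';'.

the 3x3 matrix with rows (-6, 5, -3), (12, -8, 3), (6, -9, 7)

Gauss-Jordan on [A | I]:
R1 <- (1/-6)*R1:  [    1  -5/6   1/2  |  -1/6     0     0 ]
R2 <- R2 - (12)*R1:  [  0   2  -3  |   2   1   0 ]
R3 <- R3 - (6)*R1:  [  0  -4   4  |   1   0   1 ]
R2 <- (1/2)*R2:  [    0     1  -3/2  |     1   1/2     0 ]
R1 <- R1 - (-5/6)*R2:  [    1     0  -3/4  |   2/3  5/12     0 ]
R3 <- R3 - (-4)*R2:  [  0   0  -2  |   5   2   1 ]
R3 <- (1/-2)*R3:  [    0     0     1  |  -5/2    -1  -1/2 ]
R1 <- R1 - (-3/4)*R3:  [      1       0       0  |  -29/24    -1/3    -3/8 ]
R2 <- R2 - (-3/2)*R3:  [     0      1      0  |  -11/4     -1   -3/4 ]
Right block of [I | A^{-1}] is the inverse:
[ -29/24  -1/3  -3/8 ]
[  -11/4    -1  -3/4 ]
[   -5/2    -1  -1/2 ]

inverse = [-29/24 -1/3 -3/8; -11/4 -1 -3/4; -5/2 -1 -1/2]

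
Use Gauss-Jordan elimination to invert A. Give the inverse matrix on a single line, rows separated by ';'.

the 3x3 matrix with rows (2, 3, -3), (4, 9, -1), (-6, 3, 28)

Gauss-Jordan on [A | I]:
R1 <- (1/2)*R1:  [    1   3/2  -3/2  |   1/2     0     0 ]
R2 <- R2 - (4)*R1:  [  0   3   5  |  -2   1   0 ]
R3 <- R3 - (-6)*R1:  [  0  12  19  |   3   0   1 ]
R2 <- (1/3)*R2:  [    0     1   5/3  |  -2/3   1/3     0 ]
R1 <- R1 - (3/2)*R2:  [    1     0    -4  |   3/2  -1/2     0 ]
R3 <- R3 - (12)*R2:  [  0   0  -1  |  11  -4   1 ]
R3 <- (1/-1)*R3:  [   0    0    1  |  -11    4   -1 ]
R1 <- R1 - (-4)*R3:  [     1      0      0  |  -85/2   31/2     -4 ]
R2 <- R2 - (5/3)*R3:  [     0      1      0  |   53/3  -19/3    5/3 ]
Right block of [I | A^{-1}] is the inverse:
[ -85/2   31/2   -4 ]
[  53/3  -19/3  5/3 ]
[   -11      4   -1 ]

inverse = [-85/2 31/2 -4; 53/3 -19/3 5/3; -11 4 -1]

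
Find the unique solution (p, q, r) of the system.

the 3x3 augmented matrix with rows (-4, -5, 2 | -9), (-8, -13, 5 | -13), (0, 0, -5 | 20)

Forward elimination on [A|b]:
R2 <- R2 - (2)*R1:  [  0  -3   1   5 ]
Row echelon form:
[ -4  -5   2  |  -9 ]
[  0  -3   1  |   5 ]
[  0   0  -5  |  20 ]
Back-substitution:
r = (20) / -5 = -4
q = (5 - (1)*(-4)) / -3 = -3
p = (-9 - (-5)*(-3) - (2)*(-4)) / -4 = 4

(4, -3, -4)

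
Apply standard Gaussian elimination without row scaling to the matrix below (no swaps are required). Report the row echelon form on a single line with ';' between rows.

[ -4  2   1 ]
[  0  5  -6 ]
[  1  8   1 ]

REF = [-4 2 1; 0 5 -6; 0 0 229/20]

Forward elimination:
R3 <- R3 - (-1/4)*R1:  [    0  17/2   5/4 ]
R3 <- R3 - (17/10)*R2:  [      0       0  229/20 ]
Row echelon form:
[ -4  2       1 ]
[  0  5      -6 ]
[  0  0  229/20 ]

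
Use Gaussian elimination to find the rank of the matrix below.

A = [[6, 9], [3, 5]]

rank(A) = 2

Row reduction:
R2 <- R2 - (1/2)*R1:  [   0  1/2 ]
Row echelon form:
[ 6    9 ]
[ 0  1/2 ]
Nonzero rows / pivot columns: 2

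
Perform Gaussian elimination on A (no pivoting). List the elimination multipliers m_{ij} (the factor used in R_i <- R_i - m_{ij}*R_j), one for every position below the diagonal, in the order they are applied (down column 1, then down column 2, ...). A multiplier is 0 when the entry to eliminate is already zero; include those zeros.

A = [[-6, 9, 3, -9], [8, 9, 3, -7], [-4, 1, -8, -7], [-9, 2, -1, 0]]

multipliers: -4/3, 2/3, 3/2, -5/21, -23/42, 1/5

Forward elimination:
R2 <- R2 - (-4/3)*R1:  [   0   21    7  -19 ]
R3 <- R3 - (2/3)*R1:  [   0   -5  -10   -1 ]
R4 <- R4 - (3/2)*R1:  [     0  -23/2  -11/2   27/2 ]
R3 <- R3 - (-5/21)*R2:  [       0        0    -25/3  -116/21 ]
R4 <- R4 - (-23/42)*R2:  [     0      0   -5/3  65/21 ]
R4 <- R4 - (1/5)*R3:  [    0     0     0  21/5 ]
Multipliers (in order of application): m_{21} = -4/3, m_{31} = 2/3, m_{41} = 3/2, m_{32} = -5/21, m_{42} = -23/42, m_{43} = 1/5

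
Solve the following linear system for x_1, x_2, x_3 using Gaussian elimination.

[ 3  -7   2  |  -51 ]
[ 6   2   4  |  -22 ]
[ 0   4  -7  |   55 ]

(-2, 5, -5)

Forward elimination on [A|b]:
R2 <- R2 - (2)*R1:  [  0  16   0  80 ]
R3 <- R3 - (1/4)*R2:  [  0   0  -7  35 ]
Row echelon form:
[ 3  -7   2  |  -51 ]
[ 0  16   0  |   80 ]
[ 0   0  -7  |   35 ]
Back-substitution:
x_3 = (35) / -7 = -5
x_2 = (80) / 16 = 5
x_1 = (-51 - (-7)*(5) - (2)*(-5)) / 3 = -2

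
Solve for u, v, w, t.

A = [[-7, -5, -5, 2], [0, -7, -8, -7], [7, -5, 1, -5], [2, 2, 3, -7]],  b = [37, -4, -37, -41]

Forward elimination on [A|b]:
R3 <- R3 - (-1)*R1:  [   0  -10   -4   -3    0 ]
R4 <- R4 - (-2/7)*R1:  [      0     4/7    11/7   -45/7  -213/7 ]
R3 <- R3 - (10/7)*R2:  [    0     0  52/7     7  40/7 ]
R4 <- R4 - (-4/49)*R2:  [        0         0     45/49        -7  -1507/49 ]
R4 <- R4 - (45/364)*R3:  [       0        0        0  -409/52  -409/13 ]
Row echelon form:
[ -7  -5    -5        2  |       37 ]
[  0  -7    -8       -7  |       -4 ]
[  0   0  52/7        7  |     40/7 ]
[  0   0     0  -409/52  |  -409/13 ]
Back-substitution:
t = (-409/13) / (-409/52) = 4
w = (40/7 - (7)*(4)) / (52/7) = -3
v = (-4 - (-8)*(-3) - (-7)*(4)) / -7 = 0
u = (37 - (-5)*(0) - (-5)*(-3) - (2)*(4)) / -7 = -2

(-2, 0, -3, 4)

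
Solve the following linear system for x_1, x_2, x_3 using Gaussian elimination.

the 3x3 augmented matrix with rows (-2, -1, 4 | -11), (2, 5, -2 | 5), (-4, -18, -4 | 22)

Forward elimination on [A|b]:
R2 <- R2 - (-1)*R1:  [  0   4   2  -6 ]
R3 <- R3 - (2)*R1:  [   0  -16  -12   44 ]
R3 <- R3 - (-4)*R2:  [  0   0  -4  20 ]
Row echelon form:
[ -2  -1   4  |  -11 ]
[  0   4   2  |   -6 ]
[  0   0  -4  |   20 ]
Back-substitution:
x_3 = (20) / -4 = -5
x_2 = (-6 - (2)*(-5)) / 4 = 1
x_1 = (-11 - (-1)*(1) - (4)*(-5)) / -2 = -5

(-5, 1, -5)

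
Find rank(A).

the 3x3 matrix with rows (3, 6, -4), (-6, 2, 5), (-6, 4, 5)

rank(A) = 3

Row reduction:
R2 <- R2 - (-2)*R1:  [  0  14  -3 ]
R3 <- R3 - (-2)*R1:  [  0  16  -3 ]
R3 <- R3 - (8/7)*R2:  [   0    0  3/7 ]
Row echelon form:
[ 3   6   -4 ]
[ 0  14   -3 ]
[ 0   0  3/7 ]
Nonzero rows / pivot columns: 3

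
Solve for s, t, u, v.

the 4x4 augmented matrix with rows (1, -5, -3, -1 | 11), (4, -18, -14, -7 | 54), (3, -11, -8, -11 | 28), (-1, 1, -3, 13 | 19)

Forward elimination on [A|b]:
R2 <- R2 - (4)*R1:  [  0   2  -2  -3  10 ]
R3 <- R3 - (3)*R1:  [  0   4   1  -8  -5 ]
R4 <- R4 - (-1)*R1:  [  0  -4  -6  12  30 ]
R3 <- R3 - (2)*R2:  [   0    0    5   -2  -25 ]
R4 <- R4 - (-2)*R2:  [   0    0  -10    6   50 ]
R4 <- R4 - (-2)*R3:  [ 0  0  0  2  0 ]
Row echelon form:
[ 1  -5  -3  -1  |   11 ]
[ 0   2  -2  -3  |   10 ]
[ 0   0   5  -2  |  -25 ]
[ 0   0   0   2  |    0 ]
Back-substitution:
v = (0) / 2 = 0
u = (-25 - (-2)*(0)) / 5 = -5
t = (10 - (-2)*(-5) - (-3)*(0)) / 2 = 0
s = (11 - (-5)*(0) - (-3)*(-5) - (-1)*(0)) / 1 = -4

(-4, 0, -5, 0)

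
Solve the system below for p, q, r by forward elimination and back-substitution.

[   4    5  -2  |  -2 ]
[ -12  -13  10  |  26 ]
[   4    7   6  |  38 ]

(2, 0, 5)

Forward elimination on [A|b]:
R2 <- R2 - (-3)*R1:  [  0   2   4  20 ]
R3 <- R3 - (1)*R1:  [  0   2   8  40 ]
R3 <- R3 - (1)*R2:  [  0   0   4  20 ]
Row echelon form:
[ 4  5  -2  |  -2 ]
[ 0  2   4  |  20 ]
[ 0  0   4  |  20 ]
Back-substitution:
r = (20) / 4 = 5
q = (20 - (4)*(5)) / 2 = 0
p = (-2 - (5)*(0) - (-2)*(5)) / 4 = 2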